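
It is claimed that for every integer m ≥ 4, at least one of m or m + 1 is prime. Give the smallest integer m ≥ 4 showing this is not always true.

A counterexample is any integer m ≥ 4 such that m, m + 1 are both composite; we check each in order.
m = 4: 5 is prime.
m = 5: 5 is prime.
m = 6: 7 is prime.
m = 7: 7 is prime.
m = 8: 8 = 2 × 4; 9 = 3 × 3 — both composite.
Hence m = 8 is a counterexample.

m = 8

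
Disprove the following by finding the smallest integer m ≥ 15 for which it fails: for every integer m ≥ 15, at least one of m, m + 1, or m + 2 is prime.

m = 20

Check each integer m ≥ 15 in order until m, m + 1, m + 2 are all composite.
The first 5 eligible values, up to m = 19, all satisfy the conclusion.
m = 20: 20 = 2 × 10; 21 = 3 × 7; 22 = 2 × 11 — all composite.
Hence m = 20 is a counterexample.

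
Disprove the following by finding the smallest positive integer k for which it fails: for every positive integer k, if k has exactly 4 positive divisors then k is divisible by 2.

k = 15

For k = 6, 8, 10, 14 the conclusion holds.
k = 15: τ(15) = 4; 15 mod 2 = 1.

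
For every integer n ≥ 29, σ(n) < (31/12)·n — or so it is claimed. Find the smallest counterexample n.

n = 48

We need the least integer n ≥ 29 for which the claim fails.
The first 19 eligible values, up to n = 47, all satisfy the conclusion.
n = 48: σ(48) = 124; 124 ≥ 124.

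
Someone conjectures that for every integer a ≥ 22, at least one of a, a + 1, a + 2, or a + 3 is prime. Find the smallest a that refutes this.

Check each integer a ≥ 22 in order until a, a + 1, a + 2, a + 3 are all composite.
a = 22: 23 is prime.
a = 23: 23 is prime.
a = 24: 24 = 2 × 12; 25 = 5 × 5; 26 = 2 × 13; 27 = 3 × 9 — all composite.

a = 24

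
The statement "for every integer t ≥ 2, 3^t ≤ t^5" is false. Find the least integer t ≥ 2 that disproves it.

t = 11

The first 9 eligible values, up to t = 10, all satisfy the conclusion.
t = 11: 3^t = 177147 and t^5 = 161051, so 177147 > 161051.
So t = 11 is the smallest counterexample.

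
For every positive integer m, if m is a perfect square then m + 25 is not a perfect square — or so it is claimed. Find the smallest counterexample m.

m = 144

Check each positive integer m in order until m is a perfect square but m + 25 is a perfect square.
The first 11 eligible values, up to m = 121, all satisfy the conclusion.
m = 144: 144 = 12² and 144 + 25 = 169 = 13².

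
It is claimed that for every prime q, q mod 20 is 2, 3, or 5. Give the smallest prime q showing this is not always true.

q = 7

Check each prime q in order until the claim fails.
For q = 2, 3, 5 the conclusion holds.
q = 7: 7 mod 20 = 7 — not in {2, 3, 5}.
Hence q = 7 is a counterexample.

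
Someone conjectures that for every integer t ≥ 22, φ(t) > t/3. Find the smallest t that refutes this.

t = 24

A counterexample is any integer t ≥ 22 such that the claim fails; we check each in order.
For t = 22, 23 the conclusion holds.
t = 24: φ(24) = 8 and 24/3 = 8, so φ(24) ≤ 24/3.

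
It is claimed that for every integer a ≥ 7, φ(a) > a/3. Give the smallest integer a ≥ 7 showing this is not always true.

a = 7: φ(7) = 6 and 7/3 = 7/3, so φ(7) > 7/3.
a = 8: φ(8) = 4 and 8/3 = 8/3, so φ(8) > 8/3.
a = 9: φ(9) = 6 and 9/3 = 3, so φ(9) > 9/3.
a = 10: φ(10) = 4 and 10/3 = 10/3, so φ(10) > 10/3.
a = 11: φ(11) = 10 and 11/3 = 11/3, so φ(11) > 11/3.
a = 12: φ(12) = 4 and 12/3 = 4, so φ(12) ≤ 12/3.
Hence a = 12 is a counterexample.

a = 12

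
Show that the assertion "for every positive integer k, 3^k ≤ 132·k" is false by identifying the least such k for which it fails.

k = 7

Check each positive integer k in order until 3^k > 132·k.
For k = 1, 2, 3, 4, 5, 6 the conclusion holds.
k = 7: 3^k = 2187 and 132·k = 924, so 2187 > 924.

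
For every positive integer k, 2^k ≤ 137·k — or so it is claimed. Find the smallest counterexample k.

k = 11

We need the least positive integer k for which 2^k > 137·k.
For k = 1, 2, 3, 4, 5, 6, 7, 8, 9, 10 the conclusion holds.
k = 11: 2^k = 2048 and 137·k = 1507, so 2048 > 1507.
Hence k = 11 is a counterexample.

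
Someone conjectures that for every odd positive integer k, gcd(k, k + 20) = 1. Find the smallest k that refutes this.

A counterexample is any odd positive integer k such that gcd(k, k + 20) > 1; we check each in order.
k = 1: gcd(1, 21) = 1.
k = 3: gcd(3, 23) = 1.
k = 5: gcd(5, 25) = 5.

k = 5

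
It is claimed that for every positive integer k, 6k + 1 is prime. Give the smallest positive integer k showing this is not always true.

k = 4

A counterexample is any positive integer k such that 6k + 1 is not prime; we check each in order.
For k = 1, 2, 3 the conclusion holds.
k = 4: 6k + 1 = 25 = 5 × 5, composite.
So k = 4 is the smallest counterexample.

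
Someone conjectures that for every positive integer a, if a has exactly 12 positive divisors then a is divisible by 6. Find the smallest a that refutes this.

Check each positive integer a in order until a has exactly 12 positive divisors but a is not divisible by 6.
The first 8 eligible values, up to a = 132, all satisfy the conclusion.
a = 140: τ(140) = 12; 140 mod 6 = 2.
So a = 140 is the smallest counterexample.

a = 140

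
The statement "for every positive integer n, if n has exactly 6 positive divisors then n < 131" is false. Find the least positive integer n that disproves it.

n = 147

A counterexample is any positive integer n such that n has exactly 6 positive divisors but the claim fails; we check each in order.
The first 19 eligible values, up to n = 124, all satisfy the conclusion.
n = 147: τ(147) = 6; 147 ≥ 131.
Thus n = 147 disproves the claim, and no smaller n works.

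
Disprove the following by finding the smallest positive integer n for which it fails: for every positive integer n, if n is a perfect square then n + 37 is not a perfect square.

A counterexample is any positive integer n such that n is a perfect square but n + 37 is a perfect square; we check each in order.
The first 17 eligible values, up to n = 289, all satisfy the conclusion.
n = 324: 324 = 18² and 324 + 37 = 361 = 19².

n = 324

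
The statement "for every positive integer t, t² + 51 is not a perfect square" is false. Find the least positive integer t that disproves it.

We need the least positive integer t for which t² + 51 is a perfect square.
For t = 1, 2, 3, 4, 5, 6 the conclusion holds.
t = 7: 7² + 51 = 100 = 10², a perfect square.
Thus t = 7 disproves the claim, and no smaller t works.

t = 7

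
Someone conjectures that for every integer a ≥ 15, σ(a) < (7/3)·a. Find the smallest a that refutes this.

We need the least integer a ≥ 15 for which the claim fails.
For a = 15, 16, 17, 18, 19, 20, 21, 22, 23 the conclusion holds.
a = 24: σ(24) = 60; 60 ≥ 56.

a = 24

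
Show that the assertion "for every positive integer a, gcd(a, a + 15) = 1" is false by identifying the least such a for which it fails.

a = 1: gcd(1, 16) = 1.
a = 2: gcd(2, 17) = 1.
a = 3: gcd(3, 18) = 3.

a = 3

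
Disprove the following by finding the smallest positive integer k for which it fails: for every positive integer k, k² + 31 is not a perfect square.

k = 15

Check each positive integer k in order until k² + 31 is a perfect square.
For k = 1, 2, 3, 4, …, 12, 13, 14 the conclusion holds.
k = 15: 15² + 31 = 256 = 16², a perfect square.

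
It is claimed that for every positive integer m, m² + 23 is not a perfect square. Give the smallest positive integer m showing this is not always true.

A counterexample is any positive integer m such that m² + 23 is a perfect square; we check each in order.
For m = 1, 2, 3, 4, 5, 6, 7, 8, 9, 10 the conclusion holds.
m = 11: 11² + 23 = 144 = 12², a perfect square.

m = 11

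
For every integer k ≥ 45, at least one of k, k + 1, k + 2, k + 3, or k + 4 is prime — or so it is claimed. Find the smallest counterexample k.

k = 48

For k = 45, 46, 47 the conclusion holds.
k = 48: 48 = 2 × 24; 49 = 7 × 7; 50 = 2 × 25; 51 = 3 × 17; 52 = 2 × 26 — all composite.
Thus k = 48 disproves the claim, and no smaller k works.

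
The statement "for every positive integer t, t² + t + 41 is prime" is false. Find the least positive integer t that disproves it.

A counterexample is any positive integer t such that t² + t + 41 is not prime; we check each in order.
The first 39 eligible values, up to t = 39, all satisfy the conclusion.
t = 40: t² + t + 41 = 1681 = 41 × 41, composite.

t = 40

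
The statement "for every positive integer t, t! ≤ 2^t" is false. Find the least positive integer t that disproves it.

A counterexample is any positive integer t such that t! > 2^t; we check each in order.
t = 1: t! = 1 and 2^t = 2, so 1 ≤ 2.
t = 2: t! = 2 and 2^t = 4, so 2 ≤ 4.
t = 3: t! = 6 and 2^t = 8, so 6 ≤ 8.
t = 4: t! = 24 and 2^t = 16, so 24 > 16.
Hence t = 4 is a counterexample.

t = 4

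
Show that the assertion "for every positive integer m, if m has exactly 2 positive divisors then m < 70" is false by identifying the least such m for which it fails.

m = 71

Check each positive integer m in order until m has exactly 2 positive divisors but the claim fails.
For m = 2, 3, 5, 7, …, 59, 61, 67 the conclusion holds.
m = 71: τ(71) = 2; 71 ≥ 70.
Thus m = 71 disproves the claim, and no smaller m works.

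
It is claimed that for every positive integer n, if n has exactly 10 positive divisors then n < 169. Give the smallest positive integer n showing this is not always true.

A counterexample is any positive integer n such that n has exactly 10 positive divisors but the claim fails; we check each in order.
The first 4 eligible values, up to n = 162, all satisfy the conclusion.
n = 176: τ(176) = 10; 176 ≥ 169.
Thus n = 176 disproves the claim, and no smaller n works.

n = 176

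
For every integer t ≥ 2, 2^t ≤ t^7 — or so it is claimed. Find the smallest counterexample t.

t = 37

Check each integer t ≥ 2 in order until 2^t > t^7.
For t = 2, 3, 4, 5, …, 34, 35, 36 the conclusion holds.
t = 37: 2^t = 137438953472 and t^7 = 94931877133, so 137438953472 > 94931877133.
Thus t = 37 disproves the claim, and no smaller t works.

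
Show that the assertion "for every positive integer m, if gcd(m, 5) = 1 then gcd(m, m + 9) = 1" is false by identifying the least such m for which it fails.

m = 3

Check each positive integer m in order until gcd(m, 5) = 1 but gcd(m, m + 9) > 1.
m = 1: gcd(1, 10) = 1.
m = 2: gcd(2, 11) = 1.
m = 3: gcd(3, 12) = 3.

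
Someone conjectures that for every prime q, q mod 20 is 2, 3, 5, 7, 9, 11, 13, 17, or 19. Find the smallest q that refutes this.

A counterexample is any prime q such that the claim fails; we check each in order.
For q = 2, 3, 5, 7, …, 29, 31, 37 the conclusion holds.
q = 41: 41 mod 20 = 1 — not in {2, 3, 5, 7, 9, 11, 13, 17, 19}.
Thus q = 41 disproves the claim, and no smaller q works.

q = 41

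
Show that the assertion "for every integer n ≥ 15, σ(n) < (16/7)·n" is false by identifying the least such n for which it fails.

n = 24

Check each integer n ≥ 15 in order until the claim fails.
For n = 15, 16, 17, 18, 19, 20, 21, 22, 23 the conclusion holds.
n = 24: σ(24) = 60; 60 ≥ 384/7.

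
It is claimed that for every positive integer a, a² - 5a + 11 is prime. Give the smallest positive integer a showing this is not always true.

We need the least positive integer a for which a² - 5a + 11 is not prime.
a = 1: a² - 5a + 11 = 7, prime.
a = 2: a² - 5a + 11 = 5, prime.
a = 3: a² - 5a + 11 = 5, prime.
a = 4: a² - 5a + 11 = 7, prime.
a = 5: a² - 5a + 11 = 11, prime.
a = 6: a² - 5a + 11 = 17, prime.
a = 7: a² - 5a + 11 = 25 = 5 × 5, composite.

a = 7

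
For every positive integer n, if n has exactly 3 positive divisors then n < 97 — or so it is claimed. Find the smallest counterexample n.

We need the least positive integer n for which n has exactly 3 positive divisors but the claim fails.
The first 4 eligible values, up to n = 49, all satisfy the conclusion.
n = 121: τ(121) = 3; 121 ≥ 97.
So n = 121 is the smallest counterexample.

n = 121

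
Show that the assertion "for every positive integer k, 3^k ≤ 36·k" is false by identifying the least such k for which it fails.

k = 5

The first 4 eligible values, up to k = 4, all satisfy the conclusion.
k = 5: 3^k = 243 and 36·k = 180, so 243 > 180.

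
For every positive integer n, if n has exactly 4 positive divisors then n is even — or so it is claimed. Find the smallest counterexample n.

n = 15

A counterexample is any positive integer n such that n has exactly 4 positive divisors but n is odd; we check each in order.
For n = 6, 8, 10, 14 the conclusion holds.
n = 15: divisors of 15: 1, 3, 5, 15; 15 is odd.
Hence n = 15 is a counterexample.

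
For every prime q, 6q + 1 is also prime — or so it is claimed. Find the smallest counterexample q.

Check each prime q in order until 6q + 1 is not prime.
For q = 2, 3, 5, 7, 11, 13, 17 the conclusion holds.
q = 19: 6q + 1 = 115 = 5 × 23, not prime.
Hence q = 19 is a counterexample.

q = 19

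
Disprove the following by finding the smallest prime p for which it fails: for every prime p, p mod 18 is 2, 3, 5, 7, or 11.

We need the least prime p for which the claim fails.
For p = 2, 3, 5, 7, 11 the conclusion holds.
p = 13: 13 mod 18 = 13 — not in {2, 3, 5, 7, 11}.
Hence p = 13 is a counterexample.

p = 13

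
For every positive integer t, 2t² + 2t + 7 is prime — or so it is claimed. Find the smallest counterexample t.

t = 6

A counterexample is any positive integer t such that 2t² + 2t + 7 is not prime; we check each in order.
t = 1: 2t² + 2t + 7 = 11, prime.
t = 2: 2t² + 2t + 7 = 19, prime.
t = 3: 2t² + 2t + 7 = 31, prime.
t = 4: 2t² + 2t + 7 = 47, prime.
t = 5: 2t² + 2t + 7 = 67, prime.
t = 6: 2t² + 2t + 7 = 91 = 7 × 13, composite.
Hence t = 6 is a counterexample.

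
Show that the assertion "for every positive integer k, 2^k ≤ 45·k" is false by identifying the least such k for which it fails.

k = 9

We need the least positive integer k for which 2^k > 45·k.
For k = 1, 2, 3, 4, 5, 6, 7, 8 the conclusion holds.
k = 9: 2^k = 512 and 45·k = 405, so 512 > 405.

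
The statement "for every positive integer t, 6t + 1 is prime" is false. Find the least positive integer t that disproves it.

t = 4

Check each positive integer t in order until 6t + 1 is not prime.
For t = 1, 2, 3 the conclusion holds.
t = 4: 6t + 1 = 25 = 5 × 5, composite.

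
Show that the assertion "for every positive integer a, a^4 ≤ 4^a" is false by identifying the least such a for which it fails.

Check each positive integer a in order until a^4 > 4^a.
a = 1: a^4 = 1 and 4^a = 4, so 1 ≤ 4.
a = 2: a^4 = 16 and 4^a = 16, so 16 ≤ 16.
a = 3: a^4 = 81 and 4^a = 64, so 81 > 64.

a = 3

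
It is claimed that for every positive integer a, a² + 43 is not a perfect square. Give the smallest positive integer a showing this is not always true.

Check each positive integer a in order until a² + 43 is a perfect square.
For a = 1, 2, 3, 4, …, 18, 19, 20 the conclusion holds.
a = 21: 21² + 43 = 484 = 22², a perfect square.

a = 21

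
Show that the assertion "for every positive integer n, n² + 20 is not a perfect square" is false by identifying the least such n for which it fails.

Check each positive integer n in order until n² + 20 is a perfect square.
For n = 1, 2, 3 the conclusion holds.
n = 4: 4² + 20 = 36 = 6², a perfect square.

n = 4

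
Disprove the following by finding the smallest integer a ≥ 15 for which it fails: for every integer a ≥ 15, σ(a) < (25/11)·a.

a = 24

We need the least integer a ≥ 15 for which the claim fails.
The first 9 eligible values, up to a = 23, all satisfy the conclusion.
a = 24: σ(24) = 60; 60 ≥ 600/11.
So a = 24 is the smallest counterexample.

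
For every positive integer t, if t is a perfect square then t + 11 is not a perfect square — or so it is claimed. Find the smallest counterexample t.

For t = 1, 4, 9, 16 the conclusion holds.
t = 25: 25 = 5² and 25 + 11 = 36 = 6².
So t = 25 is the smallest counterexample.

t = 25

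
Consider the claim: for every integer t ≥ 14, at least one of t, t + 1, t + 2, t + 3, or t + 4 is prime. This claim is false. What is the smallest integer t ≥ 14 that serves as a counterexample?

t = 24

For t = 14, 15, 16, 17, 18, 19, 20, 21, 22, 23 the conclusion holds.
t = 24: 24 = 2 × 12; 25 = 5 × 5; 26 = 2 × 13; 27 = 3 × 9; 28 = 2 × 14 — all composite.
So t = 24 is the smallest counterexample.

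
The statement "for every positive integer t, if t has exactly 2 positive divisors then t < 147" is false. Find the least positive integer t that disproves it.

Check each positive integer t in order until t has exactly 2 positive divisors but the claim fails.
The first 34 eligible values, up to t = 139, all satisfy the conclusion.
t = 149: τ(149) = 2; 149 ≥ 147.

t = 149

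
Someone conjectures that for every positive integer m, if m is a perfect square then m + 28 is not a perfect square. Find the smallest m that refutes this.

m = 36

The first 5 eligible values, up to m = 25, all satisfy the conclusion.
m = 36: 36 = 6² and 36 + 28 = 64 = 8².
Thus m = 36 disproves the claim, and no smaller m works.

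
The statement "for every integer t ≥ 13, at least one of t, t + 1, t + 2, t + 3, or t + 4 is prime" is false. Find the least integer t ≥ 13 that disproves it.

For t = 13, 14, 15, 16, …, 21, 22, 23 the conclusion holds.
t = 24: 24 = 2 × 12; 25 = 5 × 5; 26 = 2 × 13; 27 = 3 × 9; 28 = 2 × 14 — all composite.
Thus t = 24 disproves the claim, and no smaller t works.

t = 24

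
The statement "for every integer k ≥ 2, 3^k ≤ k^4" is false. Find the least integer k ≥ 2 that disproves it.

k = 8

A counterexample is any integer k ≥ 2 such that 3^k > k^4; we check each in order.
For k = 2, 3, 4, 5, 6, 7 the conclusion holds.
k = 8: 3^k = 6561 and k^4 = 4096, so 6561 > 4096.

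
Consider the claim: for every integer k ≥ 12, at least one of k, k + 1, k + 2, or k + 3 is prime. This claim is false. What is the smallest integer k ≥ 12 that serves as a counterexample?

k = 24

We need the least integer k ≥ 12 for which k, k + 1, k + 2, k + 3 are all composite.
For k = 12, 13, 14, 15, …, 21, 22, 23 the conclusion holds.
k = 24: 24 = 2 × 12; 25 = 5 × 5; 26 = 2 × 13; 27 = 3 × 9 — all composite.
Hence k = 24 is a counterexample.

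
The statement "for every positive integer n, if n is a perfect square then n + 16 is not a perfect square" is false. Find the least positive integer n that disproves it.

n = 9

We need the least positive integer n for which n is a perfect square but n + 16 is a perfect square.
n = 1: 1 + 16 = 17, not a perfect square.
n = 4: 4 + 16 = 20, not a perfect square.
n = 9: 9 = 3² and 9 + 16 = 25 = 5².
Thus n = 9 disproves the claim, and no smaller n works.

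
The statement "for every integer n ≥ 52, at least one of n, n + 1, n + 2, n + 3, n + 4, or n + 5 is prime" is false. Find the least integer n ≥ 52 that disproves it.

For n = 52, 53, 54, 55, …, 87, 88, 89 the conclusion holds.
n = 90: 90 = 2 × 45; 91 = 7 × 13; 92 = 2 × 46; 93 = 3 × 31; 94 = 2 × 47; 95 = 5 × 19 — all composite.
Thus n = 90 disproves the claim, and no smaller n works.

n = 90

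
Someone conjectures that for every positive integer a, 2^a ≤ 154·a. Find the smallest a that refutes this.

a = 11

Check each positive integer a in order until 2^a > 154·a.
The first 10 eligible values, up to a = 10, all satisfy the conclusion.
a = 11: 2^a = 2048 and 154·a = 1694, so 2048 > 1694.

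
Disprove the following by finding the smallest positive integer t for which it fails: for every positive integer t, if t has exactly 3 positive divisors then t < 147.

Check each positive integer t in order until t has exactly 3 positive divisors but the claim fails.
For t = 4, 9, 25, 49, 121 the conclusion holds.
t = 169: τ(169) = 3; 169 ≥ 147.

t = 169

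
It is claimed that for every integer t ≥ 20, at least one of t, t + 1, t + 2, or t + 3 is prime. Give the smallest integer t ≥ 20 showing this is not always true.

Check each integer t ≥ 20 in order until t, t + 1, t + 2, t + 3 are all composite.
The first 4 eligible values, up to t = 23, all satisfy the conclusion.
t = 24: 24 = 2 × 12; 25 = 5 × 5; 26 = 2 × 13; 27 = 3 × 9 — all composite.

t = 24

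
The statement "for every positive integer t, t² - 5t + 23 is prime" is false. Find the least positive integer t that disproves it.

For t = 1, 2, 3, 4, …, 16, 17, 18 the conclusion holds.
t = 19: t² - 5t + 23 = 289 = 17 × 17, composite.

t = 19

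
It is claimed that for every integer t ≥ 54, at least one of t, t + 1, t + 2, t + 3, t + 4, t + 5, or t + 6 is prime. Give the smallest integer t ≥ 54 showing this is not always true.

For t = 54, 55, 56, 57, …, 87, 88, 89 the conclusion holds.
t = 90: 90 = 2 × 45; 91 = 7 × 13; 92 = 2 × 46; 93 = 3 × 31; 94 = 2 × 47; 95 = 5 × 19; 96 = 2 × 48 — all composite.

t = 90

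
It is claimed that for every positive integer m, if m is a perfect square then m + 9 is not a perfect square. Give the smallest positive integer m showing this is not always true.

Check each positive integer m in order until m is a perfect square but m + 9 is a perfect square.
For m = 1, 4, 9 the conclusion holds.
m = 16: 16 = 4² and 16 + 9 = 25 = 5².

m = 16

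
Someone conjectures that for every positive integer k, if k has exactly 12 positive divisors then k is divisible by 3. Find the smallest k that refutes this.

k = 140

A counterexample is any positive integer k such that k has exactly 12 positive divisors but k is not divisible by 3; we check each in order.
For k = 60, 72, 84, 90, 96, 108, 126, 132 the conclusion holds.
k = 140: τ(140) = 12; 140 mod 3 = 2.
Hence k = 140 is a counterexample.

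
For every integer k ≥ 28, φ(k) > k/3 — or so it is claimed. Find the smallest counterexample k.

k = 28: φ(28) = 12 and 28/3 = 28/3, so φ(28) > 28/3.
k = 29: φ(29) = 28 and 29/3 = 29/3, so φ(29) > 29/3.
k = 30: φ(30) = 8 and 30/3 = 10, so φ(30) ≤ 30/3.
So k = 30 is the smallest counterexample.

k = 30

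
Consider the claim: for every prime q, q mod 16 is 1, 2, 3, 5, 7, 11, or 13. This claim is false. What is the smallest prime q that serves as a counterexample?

Check each prime q in order until the claim fails.
The first 10 eligible values, up to q = 29, all satisfy the conclusion.
q = 31: 31 mod 16 = 15 — not in {1, 2, 3, 5, 7, 11, 13}.

q = 31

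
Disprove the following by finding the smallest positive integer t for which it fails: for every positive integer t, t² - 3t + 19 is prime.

t = 18

Check each positive integer t in order until t² - 3t + 19 is not prime.
For t = 1, 2, 3, 4, …, 15, 16, 17 the conclusion holds.
t = 18: t² - 3t + 19 = 289 = 17 × 17, composite.
Hence t = 18 is a counterexample.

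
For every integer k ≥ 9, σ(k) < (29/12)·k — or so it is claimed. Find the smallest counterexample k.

k = 24

For k = 9, 10, 11, 12, …, 21, 22, 23 the conclusion holds.
k = 24: σ(24) = 60; 60 ≥ 58.
Hence k = 24 is a counterexample.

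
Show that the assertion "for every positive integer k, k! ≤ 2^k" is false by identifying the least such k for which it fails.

A counterexample is any positive integer k such that k! > 2^k; we check each in order.
k = 1: k! = 1 and 2^k = 2, so 1 ≤ 2.
k = 2: k! = 2 and 2^k = 4, so 2 ≤ 4.
k = 3: k! = 6 and 2^k = 8, so 6 ≤ 8.
k = 4: k! = 24 and 2^k = 16, so 24 > 16.
Hence k = 4 is a counterexample.

k = 4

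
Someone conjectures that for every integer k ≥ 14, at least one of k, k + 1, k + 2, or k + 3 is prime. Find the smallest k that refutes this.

k = 24

A counterexample is any integer k ≥ 14 such that k, k + 1, k + 2, k + 3 are all composite; we check each in order.
For k = 14, 15, 16, 17, 18, 19, 20, 21, 22, 23 the conclusion holds.
k = 24: 24 = 2 × 12; 25 = 5 × 5; 26 = 2 × 13; 27 = 3 × 9 — all composite.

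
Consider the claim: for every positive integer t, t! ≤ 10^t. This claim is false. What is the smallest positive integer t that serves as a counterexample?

t = 25

Check each positive integer t in order until t! > 10^t.
The first 24 eligible values, up to t = 24, all satisfy the conclusion.
t = 25: t! = 15511210043330985984000000 and 10^t = 10000000000000000000000000, so 15511210043330985984000000 > 10000000000000000000000000.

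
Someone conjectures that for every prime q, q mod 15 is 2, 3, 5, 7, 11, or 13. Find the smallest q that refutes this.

q = 19

The first 7 eligible values, up to q = 17, all satisfy the conclusion.
q = 19: 19 mod 15 = 4 — not in {2, 3, 5, 7, 11, 13}.
Hence q = 19 is a counterexample.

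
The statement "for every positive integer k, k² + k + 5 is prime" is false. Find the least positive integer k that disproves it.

k = 4

We need the least positive integer k for which k² + k + 5 is not prime.
For k = 1, 2, 3 the conclusion holds.
k = 4: k² + k + 5 = 25 = 5 × 5, composite.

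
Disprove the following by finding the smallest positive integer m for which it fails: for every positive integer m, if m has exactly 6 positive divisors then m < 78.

For m = 12, 18, 20, 28, …, 68, 75, 76 the conclusion holds.
m = 92: τ(92) = 6; 92 ≥ 78.

m = 92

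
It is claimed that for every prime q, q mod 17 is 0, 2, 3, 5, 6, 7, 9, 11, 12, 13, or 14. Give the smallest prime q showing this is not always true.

For q = 2, 3, 5, 7, …, 43, 47, 53 the conclusion holds.
q = 59: 59 mod 17 = 8 — not in {0, 2, 3, 5, 6, 7, 9, 11, 12, 13, 14}.

q = 59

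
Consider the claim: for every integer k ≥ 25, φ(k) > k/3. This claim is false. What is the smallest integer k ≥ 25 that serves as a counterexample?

k = 30

k = 25: φ(25) = 20 and 25/3 = 25/3, so φ(25) > 25/3.
k = 26: φ(26) = 12 and 26/3 = 26/3, so φ(26) > 26/3.
k = 27: φ(27) = 18 and 27/3 = 9, so φ(27) > 27/3.
k = 28: φ(28) = 12 and 28/3 = 28/3, so φ(28) > 28/3.
k = 29: φ(29) = 28 and 29/3 = 29/3, so φ(29) > 29/3.
k = 30: φ(30) = 8 and 30/3 = 10, so φ(30) ≤ 30/3.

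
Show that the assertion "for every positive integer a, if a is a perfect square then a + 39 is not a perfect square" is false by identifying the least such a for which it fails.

a = 1: 1 + 39 = 40, not a perfect square.
a = 4: 4 + 39 = 43, not a perfect square.
a = 9: 9 + 39 = 48, not a perfect square.
a = 16: 16 + 39 = 55, not a perfect square.
a = 25: 25 = 5² and 25 + 39 = 64 = 8².

a = 25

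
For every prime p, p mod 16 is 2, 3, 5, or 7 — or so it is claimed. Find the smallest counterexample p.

p = 2: 2 mod 16 = 2.
p = 3: 3 mod 16 = 3.
p = 5: 5 mod 16 = 5.
p = 7: 7 mod 16 = 7.
p = 11: 11 mod 16 = 11 — not in {2, 3, 5, 7}.
Hence p = 11 is a counterexample.

p = 11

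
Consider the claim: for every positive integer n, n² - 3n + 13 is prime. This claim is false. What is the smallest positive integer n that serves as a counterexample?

A counterexample is any positive integer n such that n² - 3n + 13 is not prime; we check each in order.
For n = 1, 2, 3, 4, …, 9, 10, 11 the conclusion holds.
n = 12: n² - 3n + 13 = 121 = 11 × 11, composite.

n = 12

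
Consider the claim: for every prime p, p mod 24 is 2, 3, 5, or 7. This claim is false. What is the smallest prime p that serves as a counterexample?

p = 11

A counterexample is any prime p such that the claim fails; we check each in order.
For p = 2, 3, 5, 7 the conclusion holds.
p = 11: 11 mod 24 = 11 — not in {2, 3, 5, 7}.
So p = 11 is the smallest counterexample.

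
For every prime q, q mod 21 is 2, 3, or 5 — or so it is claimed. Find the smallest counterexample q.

q = 7

A counterexample is any prime q such that the claim fails; we check each in order.
For q = 2, 3, 5 the conclusion holds.
q = 7: 7 mod 21 = 7 — not in {2, 3, 5}.
Hence q = 7 is a counterexample.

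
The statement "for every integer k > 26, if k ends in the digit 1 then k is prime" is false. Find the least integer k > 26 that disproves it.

k = 51

A counterexample is any integer k > 26 such that k ends in the digit 1 but k is not prime; we check each in order.
k = 31: 31 ends in 1 and is prime.
k = 41: 41 ends in 1 and is prime.
k = 51: 51 ends in 1; 51 = 3 × 17, composite.
Thus k = 51 disproves the claim, and no smaller k works.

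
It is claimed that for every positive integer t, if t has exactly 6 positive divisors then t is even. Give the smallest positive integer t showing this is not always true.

t = 45

We need the least positive integer t for which t has exactly 6 positive divisors but t is odd.
The first 6 eligible values, up to t = 44, all satisfy the conclusion.
t = 45: divisors of 45: 1, 3, 5, 9, 15, 45; 45 is odd.
Hence t = 45 is a counterexample.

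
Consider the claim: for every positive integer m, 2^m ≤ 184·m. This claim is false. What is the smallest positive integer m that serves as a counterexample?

m = 11

We need the least positive integer m for which 2^m > 184·m.
For m = 1, 2, 3, 4, 5, 6, 7, 8, 9, 10 the conclusion holds.
m = 11: 2^m = 2048 and 184·m = 2024, so 2048 > 2024.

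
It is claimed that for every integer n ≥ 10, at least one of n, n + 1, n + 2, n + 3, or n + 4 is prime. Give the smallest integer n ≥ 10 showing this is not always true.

n = 24

A counterexample is any integer n ≥ 10 such that n, n + 1, n + 2, n + 3, n + 4 are all composite; we check each in order.
For n = 10, 11, 12, 13, …, 21, 22, 23 the conclusion holds.
n = 24: 24 = 2 × 12; 25 = 5 × 5; 26 = 2 × 13; 27 = 3 × 9; 28 = 2 × 14 — all composite.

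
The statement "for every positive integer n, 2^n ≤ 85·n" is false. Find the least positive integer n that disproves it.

n = 10

Check each positive integer n in order until 2^n > 85·n.
For n = 1, 2, 3, 4, 5, 6, 7, 8, 9 the conclusion holds.
n = 10: 2^n = 1024 and 85·n = 850, so 1024 > 850.
Hence n = 10 is a counterexample.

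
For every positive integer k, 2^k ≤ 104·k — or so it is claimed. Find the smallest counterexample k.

A counterexample is any positive integer k such that 2^k > 104·k; we check each in order.
The first 10 eligible values, up to k = 10, all satisfy the conclusion.
k = 11: 2^k = 2048 and 104·k = 1144, so 2048 > 1144.
Thus k = 11 disproves the claim, and no smaller k works.

k = 11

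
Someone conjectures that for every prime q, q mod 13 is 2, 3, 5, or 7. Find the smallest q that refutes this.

q = 11

We need the least prime q for which the claim fails.
q = 2: 2 mod 13 = 2.
q = 3: 3 mod 13 = 3.
q = 5: 5 mod 13 = 5.
q = 7: 7 mod 13 = 7.
q = 11: 11 mod 13 = 11 — not in {2, 3, 5, 7}.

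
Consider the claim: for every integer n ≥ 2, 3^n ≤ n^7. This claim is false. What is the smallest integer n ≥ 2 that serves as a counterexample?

The first 17 eligible values, up to n = 18, all satisfy the conclusion.
n = 19: 3^n = 1162261467 and n^7 = 893871739, so 1162261467 > 893871739.

n = 19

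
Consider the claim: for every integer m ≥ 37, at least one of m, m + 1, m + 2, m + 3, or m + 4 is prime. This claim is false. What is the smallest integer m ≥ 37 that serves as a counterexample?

m = 48

For m = 37, 38, 39, 40, …, 45, 46, 47 the conclusion holds.
m = 48: 48 = 2 × 24; 49 = 7 × 7; 50 = 2 × 25; 51 = 3 × 17; 52 = 2 × 26 — all composite.
So m = 48 is the smallest counterexample.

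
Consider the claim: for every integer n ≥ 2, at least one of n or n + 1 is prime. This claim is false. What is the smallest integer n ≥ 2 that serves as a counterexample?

n = 8

A counterexample is any integer n ≥ 2 such that n, n + 1 are both composite; we check each in order.
n = 2: 2 is prime.
n = 3: 3 is prime.
n = 4: 5 is prime.
n = 5: 5 is prime.
n = 6: 7 is prime.
n = 7: 7 is prime.
n = 8: 8 = 2 × 4; 9 = 3 × 3 — both composite.
Hence n = 8 is a counterexample.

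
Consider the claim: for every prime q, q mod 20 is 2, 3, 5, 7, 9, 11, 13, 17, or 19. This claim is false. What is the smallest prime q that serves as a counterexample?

q = 41

Check each prime q in order until the claim fails.
The first 12 eligible values, up to q = 37, all satisfy the conclusion.
q = 41: 41 mod 20 = 1 — not in {2, 3, 5, 7, 9, 11, 13, 17, 19}.
So q = 41 is the smallest counterexample.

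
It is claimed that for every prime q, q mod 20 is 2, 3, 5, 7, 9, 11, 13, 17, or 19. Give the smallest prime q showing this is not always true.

We need the least prime q for which the claim fails.
For q = 2, 3, 5, 7, …, 29, 31, 37 the conclusion holds.
q = 41: 41 mod 20 = 1 — not in {2, 3, 5, 7, 9, 11, 13, 17, 19}.
So q = 41 is the smallest counterexample.

q = 41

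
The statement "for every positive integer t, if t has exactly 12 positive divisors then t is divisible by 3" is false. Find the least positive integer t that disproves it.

t = 140

We need the least positive integer t for which t has exactly 12 positive divisors but t is not divisible by 3.
t = 60: τ(60) = 12; 60 mod 3 = 0.
t = 72: τ(72) = 12; 72 mod 3 = 0.
t = 84: τ(84) = 12; 84 mod 3 = 0.
t = 90: τ(90) = 12; 90 mod 3 = 0.
t = 96: τ(96) = 12; 96 mod 3 = 0.
t = 108: τ(108) = 12; 108 mod 3 = 0.
t = 126: τ(126) = 12; 126 mod 3 = 0.
t = 132: τ(132) = 12; 132 mod 3 = 0.
t = 140: τ(140) = 12; 140 mod 3 = 2.
So t = 140 is the smallest counterexample.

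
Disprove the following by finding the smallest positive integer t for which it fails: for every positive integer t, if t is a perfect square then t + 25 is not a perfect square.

t = 144

Check each positive integer t in order until t is a perfect square but t + 25 is a perfect square.
For t = 1, 4, 9, 16, …, 81, 100, 121 the conclusion holds.
t = 144: 144 = 12² and 144 + 25 = 169 = 13².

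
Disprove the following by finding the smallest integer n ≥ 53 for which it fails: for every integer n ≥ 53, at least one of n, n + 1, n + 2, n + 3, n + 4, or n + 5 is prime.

For n = 53, 54, 55, 56, …, 87, 88, 89 the conclusion holds.
n = 90: 90 = 2 × 45; 91 = 7 × 13; 92 = 2 × 46; 93 = 3 × 31; 94 = 2 × 47; 95 = 5 × 19 — all composite.
Thus n = 90 disproves the claim, and no smaller n works.

n = 90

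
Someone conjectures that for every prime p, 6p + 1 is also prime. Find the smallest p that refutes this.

For p = 2, 3, 5, 7, 11, 13, 17 the conclusion holds.
p = 19: 6p + 1 = 115 = 5 × 23, not prime.
So p = 19 is the smallest counterexample.

p = 19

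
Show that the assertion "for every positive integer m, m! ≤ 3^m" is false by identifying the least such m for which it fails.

m = 7

For m = 1, 2, 3, 4, 5, 6 the conclusion holds.
m = 7: m! = 5040 and 3^m = 2187, so 5040 > 2187.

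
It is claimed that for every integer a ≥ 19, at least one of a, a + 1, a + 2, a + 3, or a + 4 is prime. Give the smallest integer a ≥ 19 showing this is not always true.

a = 19: 19 is prime.
a = 20: 23 is prime.
a = 21: 23 is prime.
a = 22: 23 is prime.
a = 23: 23 is prime.
a = 24: 24 = 2 × 12; 25 = 5 × 5; 26 = 2 × 13; 27 = 3 × 9; 28 = 2 × 14 — all composite.

a = 24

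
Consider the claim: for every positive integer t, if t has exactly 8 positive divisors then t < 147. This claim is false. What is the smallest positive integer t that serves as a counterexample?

t = 152

A counterexample is any positive integer t such that t has exactly 8 positive divisors but the claim fails; we check each in order.
The first 20 eligible values, up to t = 138, all satisfy the conclusion.
t = 152: τ(152) = 8; 152 ≥ 147.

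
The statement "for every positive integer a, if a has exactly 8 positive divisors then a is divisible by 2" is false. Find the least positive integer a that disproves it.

a = 105

A counterexample is any positive integer a such that a has exactly 8 positive divisors but a is not divisible by 2; we check each in order.
For a = 24, 30, 40, 42, …, 88, 102, 104 the conclusion holds.
a = 105: τ(105) = 8; 105 mod 2 = 1.
Hence a = 105 is a counterexample.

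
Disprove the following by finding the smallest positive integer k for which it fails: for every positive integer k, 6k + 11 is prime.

For k = 1, 2, 3 the conclusion holds.
k = 4: 6k + 11 = 35 = 5 × 7, composite.

k = 4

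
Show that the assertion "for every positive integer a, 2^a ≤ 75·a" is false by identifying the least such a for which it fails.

a = 10

We need the least positive integer a for which 2^a > 75·a.
For a = 1, 2, 3, 4, 5, 6, 7, 8, 9 the conclusion holds.
a = 10: 2^a = 1024 and 75·a = 750, so 1024 > 750.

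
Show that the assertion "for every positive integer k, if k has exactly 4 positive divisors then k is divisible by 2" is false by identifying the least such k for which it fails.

k = 15

The first 4 eligible values, up to k = 14, all satisfy the conclusion.
k = 15: τ(15) = 4; 15 mod 2 = 1.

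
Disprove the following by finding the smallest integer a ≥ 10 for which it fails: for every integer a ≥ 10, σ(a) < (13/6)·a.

For a = 10, 11 the conclusion holds.
a = 12: σ(12) = 28; 28 ≥ 26.
So a = 12 is the smallest counterexample.

a = 12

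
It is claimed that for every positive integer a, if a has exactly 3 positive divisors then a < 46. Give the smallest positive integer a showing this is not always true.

We need the least positive integer a for which a has exactly 3 positive divisors but the claim fails.
For a = 4, 9, 25 the conclusion holds.
a = 49: τ(49) = 3; 49 ≥ 46.
Thus a = 49 disproves the claim, and no smaller a works.

a = 49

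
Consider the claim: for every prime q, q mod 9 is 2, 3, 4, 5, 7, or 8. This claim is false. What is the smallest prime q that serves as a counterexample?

Check each prime q in order until the claim fails.
The first 7 eligible values, up to q = 17, all satisfy the conclusion.
q = 19: 19 mod 9 = 1 — not in {2, 3, 4, 5, 7, 8}.

q = 19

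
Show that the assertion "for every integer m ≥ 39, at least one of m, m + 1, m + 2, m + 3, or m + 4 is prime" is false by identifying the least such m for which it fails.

m = 48

A counterexample is any integer m ≥ 39 such that m, m + 1, m + 2, m + 3, m + 4 are all composite; we check each in order.
The first 9 eligible values, up to m = 47, all satisfy the conclusion.
m = 48: 48 = 2 × 24; 49 = 7 × 7; 50 = 2 × 25; 51 = 3 × 17; 52 = 2 × 26 — all composite.
Thus m = 48 disproves the claim, and no smaller m works.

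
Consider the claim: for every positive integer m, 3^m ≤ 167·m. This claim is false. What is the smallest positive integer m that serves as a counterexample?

m = 7

We need the least positive integer m for which 3^m > 167·m.
For m = 1, 2, 3, 4, 5, 6 the conclusion holds.
m = 7: 3^m = 2187 and 167·m = 1169, so 2187 > 1169.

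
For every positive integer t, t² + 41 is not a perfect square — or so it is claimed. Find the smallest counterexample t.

The first 19 eligible values, up to t = 19, all satisfy the conclusion.
t = 20: 20² + 41 = 441 = 21², a perfect square.

t = 20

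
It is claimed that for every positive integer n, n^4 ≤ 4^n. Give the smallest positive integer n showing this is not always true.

n = 3

We need the least positive integer n for which n^4 > 4^n.
For n = 1, 2 the conclusion holds.
n = 3: n^4 = 81 and 4^n = 64, so 81 > 64.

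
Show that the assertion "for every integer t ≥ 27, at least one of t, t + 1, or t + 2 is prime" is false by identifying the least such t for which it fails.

A counterexample is any integer t ≥ 27 such that t, t + 1, t + 2 are all composite; we check each in order.
For t = 27, 28, 29, 30, 31 the conclusion holds.
t = 32: 32 = 2 × 16; 33 = 3 × 11; 34 = 2 × 17 — all composite.
So t = 32 is the smallest counterexample.

t = 32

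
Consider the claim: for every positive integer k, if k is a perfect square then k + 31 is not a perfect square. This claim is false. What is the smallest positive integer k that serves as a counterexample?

A counterexample is any positive integer k such that k is a perfect square but k + 31 is a perfect square; we check each in order.
For k = 1, 4, 9, 16, …, 144, 169, 196 the conclusion holds.
k = 225: 225 = 15² and 225 + 31 = 256 = 16².
Hence k = 225 is a counterexample.

k = 225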